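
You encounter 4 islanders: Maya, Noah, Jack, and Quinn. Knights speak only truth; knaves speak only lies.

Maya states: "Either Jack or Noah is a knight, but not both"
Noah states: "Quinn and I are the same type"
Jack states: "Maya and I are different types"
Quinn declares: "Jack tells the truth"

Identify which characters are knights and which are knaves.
Maya is a knave.
Noah is a knight.
Jack is a knight.
Quinn is a knight.

Verification:
- Maya (knave) says "Either Jack or Noah is a knight, but not both" - this is FALSE (a lie) because Jack is a knight and Noah is a knight.
- Noah (knight) says "Quinn and I are the same type" - this is TRUE because Noah is a knight and Quinn is a knight.
- Jack (knight) says "Maya and I are different types" - this is TRUE because Jack is a knight and Maya is a knave.
- Quinn (knight) says "Jack tells the truth" - this is TRUE because Jack is a knight.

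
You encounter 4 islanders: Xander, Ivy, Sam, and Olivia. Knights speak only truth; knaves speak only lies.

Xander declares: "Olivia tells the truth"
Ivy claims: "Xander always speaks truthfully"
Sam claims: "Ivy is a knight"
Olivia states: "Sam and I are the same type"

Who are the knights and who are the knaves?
Xander is a knight.
Ivy is a knight.
Sam is a knight.
Olivia is a knight.

Verification:
- Xander (knight) says "Olivia tells the truth" - this is TRUE because Olivia is a knight.
- Ivy (knight) says "Xander always speaks truthfully" - this is TRUE because Xander is a knight.
- Sam (knight) says "Ivy is a knight" - this is TRUE because Ivy is a knight.
- Olivia (knight) says "Sam and I are the same type" - this is TRUE because Olivia is a knight and Sam is a knight.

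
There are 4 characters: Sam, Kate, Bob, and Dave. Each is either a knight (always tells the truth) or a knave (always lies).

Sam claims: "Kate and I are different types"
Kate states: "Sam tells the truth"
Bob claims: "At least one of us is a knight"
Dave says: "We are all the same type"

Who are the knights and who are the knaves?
Sam is a knave.
Kate is a knave.
Bob is a knight.
Dave is a knave.

Verification:
- Sam (knave) says "Kate and I are different types" - this is FALSE (a lie) because Sam is a knave and Kate is a knave.
- Kate (knave) says "Sam tells the truth" - this is FALSE (a lie) because Sam is a knave.
- Bob (knight) says "At least one of us is a knight" - this is TRUE because Bob is a knight.
- Dave (knave) says "We are all the same type" - this is FALSE (a lie) because Bob is a knight and Sam, Kate, and Dave are knaves.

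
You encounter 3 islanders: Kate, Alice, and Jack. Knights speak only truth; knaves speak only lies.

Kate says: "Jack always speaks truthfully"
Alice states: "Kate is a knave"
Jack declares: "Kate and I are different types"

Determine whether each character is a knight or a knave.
Kate is a knave.
Alice is a knight.
Jack is a knave.

Verification:
- Kate (knave) says "Jack always speaks truthfully" - this is FALSE (a lie) because Jack is a knave.
- Alice (knight) says "Kate is a knave" - this is TRUE because Kate is a knave.
- Jack (knave) says "Kate and I are different types" - this is FALSE (a lie) because Jack is a knave and Kate is a knave.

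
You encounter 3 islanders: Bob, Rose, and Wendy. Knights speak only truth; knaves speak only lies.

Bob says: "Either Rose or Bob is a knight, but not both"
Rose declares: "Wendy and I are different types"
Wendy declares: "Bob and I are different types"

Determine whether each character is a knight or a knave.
Bob is a knave.
Rose is a knave.
Wendy is a knave.

Verification:
- Bob (knave) says "Either Rose or Bob is a knight, but not both" - this is FALSE (a lie) because Rose is a knave and Bob is a knave.
- Rose (knave) says "Wendy and I are different types" - this is FALSE (a lie) because Rose is a knave and Wendy is a knave.
- Wendy (knave) says "Bob and I are different types" - this is FALSE (a lie) because Wendy is a knave and Bob is a knave.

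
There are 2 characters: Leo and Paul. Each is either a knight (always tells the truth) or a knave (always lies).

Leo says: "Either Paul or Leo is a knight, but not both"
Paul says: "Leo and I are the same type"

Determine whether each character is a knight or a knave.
Leo is a knight.
Paul is a knave.

Verification:
- Leo (knight) says "Either Paul or Leo is a knight, but not both" - this is TRUE because Paul is a knave and Leo is a knight.
- Paul (knave) says "Leo and I are the same type" - this is FALSE (a lie) because Paul is a knave and Leo is a knight.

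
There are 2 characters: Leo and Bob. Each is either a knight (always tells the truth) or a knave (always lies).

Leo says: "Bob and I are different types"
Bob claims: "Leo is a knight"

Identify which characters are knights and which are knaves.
Leo is a knave.
Bob is a knave.

Verification:
- Leo (knave) says "Bob and I are different types" - this is FALSE (a lie) because Leo is a knave and Bob is a knave.
- Bob (knave) says "Leo is a knight" - this is FALSE (a lie) because Leo is a knave.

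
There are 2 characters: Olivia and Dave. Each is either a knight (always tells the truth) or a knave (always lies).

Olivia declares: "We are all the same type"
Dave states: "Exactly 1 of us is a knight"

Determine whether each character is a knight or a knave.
Olivia is a knave.
Dave is a knight.

Verification:
- Olivia (knave) says "We are all the same type" - this is FALSE (a lie) because Dave is a knight and Olivia is a knave.
- Dave (knight) says "Exactly 1 of us is a knight" - this is TRUE because there are 1 knights.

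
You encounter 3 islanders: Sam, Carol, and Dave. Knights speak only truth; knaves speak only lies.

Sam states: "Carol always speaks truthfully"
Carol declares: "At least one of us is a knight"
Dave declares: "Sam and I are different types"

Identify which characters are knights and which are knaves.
Sam is a knave.
Carol is a knave.
Dave is a knave.

Verification:
- Sam (knave) says "Carol always speaks truthfully" - this is FALSE (a lie) because Carol is a knave.
- Carol (knave) says "At least one of us is a knight" - this is FALSE (a lie) because no one is a knight.
- Dave (knave) says "Sam and I are different types" - this is FALSE (a lie) because Dave is a knave and Sam is a knave.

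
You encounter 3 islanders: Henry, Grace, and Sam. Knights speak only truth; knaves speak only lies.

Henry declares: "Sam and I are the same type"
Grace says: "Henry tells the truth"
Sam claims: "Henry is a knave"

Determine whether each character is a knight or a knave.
Henry is a knave.
Grace is a knave.
Sam is a knight.

Verification:
- Henry (knave) says "Sam and I are the same type" - this is FALSE (a lie) because Henry is a knave and Sam is a knight.
- Grace (knave) says "Henry tells the truth" - this is FALSE (a lie) because Henry is a knave.
- Sam (knight) says "Henry is a knave" - this is TRUE because Henry is a knave.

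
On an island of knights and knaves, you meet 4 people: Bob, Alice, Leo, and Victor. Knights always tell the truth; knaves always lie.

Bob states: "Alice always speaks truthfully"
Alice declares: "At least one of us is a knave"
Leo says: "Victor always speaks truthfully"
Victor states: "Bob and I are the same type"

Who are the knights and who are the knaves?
Bob is a knight.
Alice is a knight.
Leo is a knave.
Victor is a knave.

Verification:
- Bob (knight) says "Alice always speaks truthfully" - this is TRUE because Alice is a knight.
- Alice (knight) says "At least one of us is a knave" - this is TRUE because Leo and Victor are knaves.
- Leo (knave) says "Victor always speaks truthfully" - this is FALSE (a lie) because Victor is a knave.
- Victor (knave) says "Bob and I are the same type" - this is FALSE (a lie) because Victor is a knave and Bob is a knight.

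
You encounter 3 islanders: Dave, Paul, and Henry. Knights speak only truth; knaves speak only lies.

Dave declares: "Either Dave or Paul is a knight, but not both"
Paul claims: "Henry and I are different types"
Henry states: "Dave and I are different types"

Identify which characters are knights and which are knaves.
Dave is a knave.
Paul is a knave.
Henry is a knave.

Verification:
- Dave (knave) says "Either Dave or Paul is a knight, but not both" - this is FALSE (a lie) because Dave is a knave and Paul is a knave.
- Paul (knave) says "Henry and I are different types" - this is FALSE (a lie) because Paul is a knave and Henry is a knave.
- Henry (knave) says "Dave and I are different types" - this is FALSE (a lie) because Henry is a knave and Dave is a knave.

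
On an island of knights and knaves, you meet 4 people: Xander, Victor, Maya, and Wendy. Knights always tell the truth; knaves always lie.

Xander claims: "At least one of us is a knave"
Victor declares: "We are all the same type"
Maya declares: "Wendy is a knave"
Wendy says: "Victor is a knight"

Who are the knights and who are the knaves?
Xander is a knight.
Victor is a knave.
Maya is a knight.
Wendy is a knave.

Verification:
- Xander (knight) says "At least one of us is a knave" - this is TRUE because Victor and Wendy are knaves.
- Victor (knave) says "We are all the same type" - this is FALSE (a lie) because Xander and Maya are knights and Victor and Wendy are knaves.
- Maya (knight) says "Wendy is a knave" - this is TRUE because Wendy is a knave.
- Wendy (knave) says "Victor is a knight" - this is FALSE (a lie) because Victor is a knave.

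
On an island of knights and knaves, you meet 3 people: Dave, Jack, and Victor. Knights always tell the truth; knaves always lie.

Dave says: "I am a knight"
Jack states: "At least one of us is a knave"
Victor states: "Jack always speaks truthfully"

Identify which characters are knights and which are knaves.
Dave is a knave.
Jack is a knight.
Victor is a knight.

Verification:
- Dave (knave) says "I am a knight" - this is FALSE (a lie) because Dave is a knave.
- Jack (knight) says "At least one of us is a knave" - this is TRUE because Dave is a knave.
- Victor (knight) says "Jack always speaks truthfully" - this is TRUE because Jack is a knight.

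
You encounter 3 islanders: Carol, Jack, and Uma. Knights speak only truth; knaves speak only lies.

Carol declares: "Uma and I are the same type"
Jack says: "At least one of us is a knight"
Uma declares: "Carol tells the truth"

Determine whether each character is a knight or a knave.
Carol is a knight.
Jack is a knight.
Uma is a knight.

Verification:
- Carol (knight) says "Uma and I are the same type" - this is TRUE because Carol is a knight and Uma is a knight.
- Jack (knight) says "At least one of us is a knight" - this is TRUE because Carol, Jack, and Uma are knights.
- Uma (knight) says "Carol tells the truth" - this is TRUE because Carol is a knight.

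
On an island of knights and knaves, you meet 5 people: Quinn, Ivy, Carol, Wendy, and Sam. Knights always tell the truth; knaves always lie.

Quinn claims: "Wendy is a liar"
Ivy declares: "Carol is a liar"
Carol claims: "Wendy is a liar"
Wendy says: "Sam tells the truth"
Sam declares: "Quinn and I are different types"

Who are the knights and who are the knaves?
Quinn is a knave.
Ivy is a knight.
Carol is a knave.
Wendy is a knight.
Sam is a knight.

Verification:
- Quinn (knave) says "Wendy is a liar" - this is FALSE (a lie) because Wendy is a knight.
- Ivy (knight) says "Carol is a liar" - this is TRUE because Carol is a knave.
- Carol (knave) says "Wendy is a liar" - this is FALSE (a lie) because Wendy is a knight.
- Wendy (knight) says "Sam tells the truth" - this is TRUE because Sam is a knight.
- Sam (knight) says "Quinn and I are different types" - this is TRUE because Sam is a knight and Quinn is a knave.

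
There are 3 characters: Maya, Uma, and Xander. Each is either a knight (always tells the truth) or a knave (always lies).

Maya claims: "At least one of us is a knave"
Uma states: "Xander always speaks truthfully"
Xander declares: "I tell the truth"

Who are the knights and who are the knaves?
Maya is a knight.
Uma is a knave.
Xander is a knave.

Verification:
- Maya (knight) says "At least one of us is a knave" - this is TRUE because Uma and Xander are knaves.
- Uma (knave) says "Xander always speaks truthfully" - this is FALSE (a lie) because Xander is a knave.
- Xander (knave) says "I tell the truth" - this is FALSE (a lie) because Xander is a knave.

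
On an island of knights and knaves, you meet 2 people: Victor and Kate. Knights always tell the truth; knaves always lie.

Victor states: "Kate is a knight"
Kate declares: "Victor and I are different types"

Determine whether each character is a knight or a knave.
Victor is a knave.
Kate is a knave.

Verification:
- Victor (knave) says "Kate is a knight" - this is FALSE (a lie) because Kate is a knave.
- Kate (knave) says "Victor and I are different types" - this is FALSE (a lie) because Kate is a knave and Victor is a knave.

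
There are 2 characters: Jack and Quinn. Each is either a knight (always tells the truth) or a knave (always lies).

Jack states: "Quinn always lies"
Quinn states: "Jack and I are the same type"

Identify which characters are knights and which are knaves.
Jack is a knight.
Quinn is a knave.

Verification:
- Jack (knight) says "Quinn always lies" - this is TRUE because Quinn is a knave.
- Quinn (knave) says "Jack and I are the same type" - this is FALSE (a lie) because Quinn is a knave and Jack is a knight.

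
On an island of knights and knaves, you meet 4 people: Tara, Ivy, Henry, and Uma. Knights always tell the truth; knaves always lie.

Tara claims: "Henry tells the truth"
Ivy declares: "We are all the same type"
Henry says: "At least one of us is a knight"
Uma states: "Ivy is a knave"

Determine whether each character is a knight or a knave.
Tara is a knight.
Ivy is a knave.
Henry is a knight.
Uma is a knight.

Verification:
- Tara (knight) says "Henry tells the truth" - this is TRUE because Henry is a knight.
- Ivy (knave) says "We are all the same type" - this is FALSE (a lie) because Tara, Henry, and Uma are knights and Ivy is a knave.
- Henry (knight) says "At least one of us is a knight" - this is TRUE because Tara, Henry, and Uma are knights.
- Uma (knight) says "Ivy is a knave" - this is TRUE because Ivy is a knave.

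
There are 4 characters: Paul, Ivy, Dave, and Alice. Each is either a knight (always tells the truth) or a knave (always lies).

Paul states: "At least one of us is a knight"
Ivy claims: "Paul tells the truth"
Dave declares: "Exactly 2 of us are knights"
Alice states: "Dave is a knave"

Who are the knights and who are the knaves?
Paul is a knight.
Ivy is a knight.
Dave is a knave.
Alice is a knight.

Verification:
- Paul (knight) says "At least one of us is a knight" - this is TRUE because Paul, Ivy, and Alice are knights.
- Ivy (knight) says "Paul tells the truth" - this is TRUE because Paul is a knight.
- Dave (knave) says "Exactly 2 of us are knights" - this is FALSE (a lie) because there are 3 knights.
- Alice (knight) says "Dave is a knave" - this is TRUE because Dave is a knave.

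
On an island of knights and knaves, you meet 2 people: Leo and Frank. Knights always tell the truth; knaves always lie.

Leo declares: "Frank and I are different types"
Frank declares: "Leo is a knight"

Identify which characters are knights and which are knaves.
Leo is a knave.
Frank is a knave.

Verification:
- Leo (knave) says "Frank and I are different types" - this is FALSE (a lie) because Leo is a knave and Frank is a knave.
- Frank (knave) says "Leo is a knight" - this is FALSE (a lie) because Leo is a knave.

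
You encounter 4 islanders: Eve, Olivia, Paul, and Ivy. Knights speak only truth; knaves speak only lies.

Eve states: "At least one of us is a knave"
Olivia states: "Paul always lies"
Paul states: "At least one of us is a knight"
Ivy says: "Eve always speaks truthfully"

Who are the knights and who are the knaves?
Eve is a knight.
Olivia is a knave.
Paul is a knight.
Ivy is a knight.

Verification:
- Eve (knight) says "At least one of us is a knave" - this is TRUE because Olivia is a knave.
- Olivia (knave) says "Paul always lies" - this is FALSE (a lie) because Paul is a knight.
- Paul (knight) says "At least one of us is a knight" - this is TRUE because Eve, Paul, and Ivy are knights.
- Ivy (knight) says "Eve always speaks truthfully" - this is TRUE because Eve is a knight.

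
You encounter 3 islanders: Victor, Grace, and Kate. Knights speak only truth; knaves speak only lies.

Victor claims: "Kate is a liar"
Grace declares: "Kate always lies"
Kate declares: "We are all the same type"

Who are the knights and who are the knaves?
Victor is a knight.
Grace is a knight.
Kate is a knave.

Verification:
- Victor (knight) says "Kate is a liar" - this is TRUE because Kate is a knave.
- Grace (knight) says "Kate always lies" - this is TRUE because Kate is a knave.
- Kate (knave) says "We are all the same type" - this is FALSE (a lie) because Victor and Grace are knights and Kate is a knave.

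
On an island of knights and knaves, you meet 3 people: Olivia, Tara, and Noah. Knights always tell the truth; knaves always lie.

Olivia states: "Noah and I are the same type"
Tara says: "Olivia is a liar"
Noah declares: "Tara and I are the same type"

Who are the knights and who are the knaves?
Olivia is a knave.
Tara is a knight.
Noah is a knight.

Verification:
- Olivia (knave) says "Noah and I are the same type" - this is FALSE (a lie) because Olivia is a knave and Noah is a knight.
- Tara (knight) says "Olivia is a liar" - this is TRUE because Olivia is a knave.
- Noah (knight) says "Tara and I are the same type" - this is TRUE because Noah is a knight and Tara is a knight.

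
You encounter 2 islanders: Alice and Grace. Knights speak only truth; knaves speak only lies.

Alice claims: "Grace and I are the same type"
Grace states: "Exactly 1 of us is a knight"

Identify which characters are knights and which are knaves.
Alice is a knave.
Grace is a knight.

Verification:
- Alice (knave) says "Grace and I are the same type" - this is FALSE (a lie) because Alice is a knave and Grace is a knight.
- Grace (knight) says "Exactly 1 of us is a knight" - this is TRUE because there are 1 knights.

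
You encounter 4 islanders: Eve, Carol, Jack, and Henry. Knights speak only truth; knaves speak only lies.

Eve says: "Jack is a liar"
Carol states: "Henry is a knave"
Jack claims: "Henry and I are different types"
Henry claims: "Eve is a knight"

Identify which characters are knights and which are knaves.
Eve is a knave.
Carol is a knight.
Jack is a knight.
Henry is a knave.

Verification:
- Eve (knave) says "Jack is a liar" - this is FALSE (a lie) because Jack is a knight.
- Carol (knight) says "Henry is a knave" - this is TRUE because Henry is a knave.
- Jack (knight) says "Henry and I are different types" - this is TRUE because Jack is a knight and Henry is a knave.
- Henry (knave) says "Eve is a knight" - this is FALSE (a lie) because Eve is a knave.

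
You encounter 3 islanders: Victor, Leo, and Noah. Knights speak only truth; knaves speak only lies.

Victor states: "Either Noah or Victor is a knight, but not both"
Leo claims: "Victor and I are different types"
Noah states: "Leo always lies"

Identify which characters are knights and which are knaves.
Victor is a knave.
Leo is a knight.
Noah is a knave.

Verification:
- Victor (knave) says "Either Noah or Victor is a knight, but not both" - this is FALSE (a lie) because Noah is a knave and Victor is a knave.
- Leo (knight) says "Victor and I are different types" - this is TRUE because Leo is a knight and Victor is a knave.
- Noah (knave) says "Leo always lies" - this is FALSE (a lie) because Leo is a knight.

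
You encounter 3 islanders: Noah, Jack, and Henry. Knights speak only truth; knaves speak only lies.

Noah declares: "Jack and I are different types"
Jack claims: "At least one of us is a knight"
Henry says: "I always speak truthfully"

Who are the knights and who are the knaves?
Noah is a knave.
Jack is a knave.
Henry is a knave.

Verification:
- Noah (knave) says "Jack and I are different types" - this is FALSE (a lie) because Noah is a knave and Jack is a knave.
- Jack (knave) says "At least one of us is a knight" - this is FALSE (a lie) because no one is a knight.
- Henry (knave) says "I always speak truthfully" - this is FALSE (a lie) because Henry is a knave.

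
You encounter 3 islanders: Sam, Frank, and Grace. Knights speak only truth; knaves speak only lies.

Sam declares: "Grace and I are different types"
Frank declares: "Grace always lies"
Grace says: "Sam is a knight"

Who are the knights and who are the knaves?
Sam is a knave.
Frank is a knight.
Grace is a knave.

Verification:
- Sam (knave) says "Grace and I are different types" - this is FALSE (a lie) because Sam is a knave and Grace is a knave.
- Frank (knight) says "Grace always lies" - this is TRUE because Grace is a knave.
- Grace (knave) says "Sam is a knight" - this is FALSE (a lie) because Sam is a knave.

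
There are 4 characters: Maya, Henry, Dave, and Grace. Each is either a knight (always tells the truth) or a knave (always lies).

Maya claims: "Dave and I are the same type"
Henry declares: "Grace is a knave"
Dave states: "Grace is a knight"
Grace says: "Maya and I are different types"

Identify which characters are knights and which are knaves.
Maya is a knave.
Henry is a knave.
Dave is a knight.
Grace is a knight.

Verification:
- Maya (knave) says "Dave and I are the same type" - this is FALSE (a lie) because Maya is a knave and Dave is a knight.
- Henry (knave) says "Grace is a knave" - this is FALSE (a lie) because Grace is a knight.
- Dave (knight) says "Grace is a knight" - this is TRUE because Grace is a knight.
- Grace (knight) says "Maya and I are different types" - this is TRUE because Grace is a knight and Maya is a knave.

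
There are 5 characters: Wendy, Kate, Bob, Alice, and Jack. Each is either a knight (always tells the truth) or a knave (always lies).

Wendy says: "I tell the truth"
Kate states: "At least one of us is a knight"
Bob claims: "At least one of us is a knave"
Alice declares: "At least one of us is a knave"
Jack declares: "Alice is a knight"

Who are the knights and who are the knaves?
Wendy is a knave.
Kate is a knight.
Bob is a knight.
Alice is a knight.
Jack is a knight.

Verification:
- Wendy (knave) says "I tell the truth" - this is FALSE (a lie) because Wendy is a knave.
- Kate (knight) says "At least one of us is a knight" - this is TRUE because Kate, Bob, Alice, and Jack are knights.
- Bob (knight) says "At least one of us is a knave" - this is TRUE because Wendy is a knave.
- Alice (knight) says "At least one of us is a knave" - this is TRUE because Wendy is a knave.
- Jack (knight) says "Alice is a knight" - this is TRUE because Alice is a knight.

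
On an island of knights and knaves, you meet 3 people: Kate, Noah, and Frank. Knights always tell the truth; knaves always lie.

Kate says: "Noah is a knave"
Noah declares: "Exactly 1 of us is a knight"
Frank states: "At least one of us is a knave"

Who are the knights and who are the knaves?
Kate is a knight.
Noah is a knave.
Frank is a knight.

Verification:
- Kate (knight) says "Noah is a knave" - this is TRUE because Noah is a knave.
- Noah (knave) says "Exactly 1 of us is a knight" - this is FALSE (a lie) because there are 2 knights.
- Frank (knight) says "At least one of us is a knave" - this is TRUE because Noah is a knave.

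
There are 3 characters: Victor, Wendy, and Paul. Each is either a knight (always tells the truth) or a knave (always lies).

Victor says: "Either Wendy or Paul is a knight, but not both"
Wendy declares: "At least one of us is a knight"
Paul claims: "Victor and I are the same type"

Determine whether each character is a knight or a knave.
Victor is a knight.
Wendy is a knight.
Paul is a knave.

Verification:
- Victor (knight) says "Either Wendy or Paul is a knight, but not both" - this is TRUE because Wendy is a knight and Paul is a knave.
- Wendy (knight) says "At least one of us is a knight" - this is TRUE because Victor and Wendy are knights.
- Paul (knave) says "Victor and I are the same type" - this is FALSE (a lie) because Paul is a knave and Victor is a knight.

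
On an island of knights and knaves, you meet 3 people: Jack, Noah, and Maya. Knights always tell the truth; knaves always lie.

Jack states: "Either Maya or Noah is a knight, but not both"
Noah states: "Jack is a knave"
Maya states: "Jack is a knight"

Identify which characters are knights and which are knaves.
Jack is a knight.
Noah is a knave.
Maya is a knight.

Verification:
- Jack (knight) says "Either Maya or Noah is a knight, but not both" - this is TRUE because Maya is a knight and Noah is a knave.
- Noah (knave) says "Jack is a knave" - this is FALSE (a lie) because Jack is a knight.
- Maya (knight) says "Jack is a knight" - this is TRUE because Jack is a knight.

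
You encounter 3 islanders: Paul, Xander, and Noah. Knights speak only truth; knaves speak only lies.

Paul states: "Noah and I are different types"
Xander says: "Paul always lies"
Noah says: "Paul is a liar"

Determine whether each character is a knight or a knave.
Paul is a knight.
Xander is a knave.
Noah is a knave.

Verification:
- Paul (knight) says "Noah and I are different types" - this is TRUE because Paul is a knight and Noah is a knave.
- Xander (knave) says "Paul always lies" - this is FALSE (a lie) because Paul is a knight.
- Noah (knave) says "Paul is a liar" - this is FALSE (a lie) because Paul is a knight.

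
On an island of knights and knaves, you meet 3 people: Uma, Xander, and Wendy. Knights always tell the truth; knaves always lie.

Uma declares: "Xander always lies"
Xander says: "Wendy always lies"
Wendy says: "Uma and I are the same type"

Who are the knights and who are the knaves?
Uma is a knight.
Xander is a knave.
Wendy is a knight.

Verification:
- Uma (knight) says "Xander always lies" - this is TRUE because Xander is a knave.
- Xander (knave) says "Wendy always lies" - this is FALSE (a lie) because Wendy is a knight.
- Wendy (knight) says "Uma and I are the same type" - this is TRUE because Wendy is a knight and Uma is a knight.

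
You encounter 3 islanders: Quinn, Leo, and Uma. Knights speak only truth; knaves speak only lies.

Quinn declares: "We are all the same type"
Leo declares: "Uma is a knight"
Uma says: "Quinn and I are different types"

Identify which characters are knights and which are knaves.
Quinn is a knave.
Leo is a knight.
Uma is a knight.

Verification:
- Quinn (knave) says "We are all the same type" - this is FALSE (a lie) because Leo and Uma are knights and Quinn is a knave.
- Leo (knight) says "Uma is a knight" - this is TRUE because Uma is a knight.
- Uma (knight) says "Quinn and I are different types" - this is TRUE because Uma is a knight and Quinn is a knave.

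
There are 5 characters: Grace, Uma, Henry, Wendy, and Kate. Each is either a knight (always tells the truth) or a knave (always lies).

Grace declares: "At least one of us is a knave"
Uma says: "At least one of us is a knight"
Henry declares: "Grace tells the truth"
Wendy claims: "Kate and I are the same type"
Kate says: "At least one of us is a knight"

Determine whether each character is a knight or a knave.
Grace is a knight.
Uma is a knight.
Henry is a knight.
Wendy is a knave.
Kate is a knight.

Verification:
- Grace (knight) says "At least one of us is a knave" - this is TRUE because Wendy is a knave.
- Uma (knight) says "At least one of us is a knight" - this is TRUE because Grace, Uma, Henry, and Kate are knights.
- Henry (knight) says "Grace tells the truth" - this is TRUE because Grace is a knight.
- Wendy (knave) says "Kate and I are the same type" - this is FALSE (a lie) because Wendy is a knave and Kate is a knight.
- Kate (knight) says "At least one of us is a knight" - this is TRUE because Grace, Uma, Henry, and Kate are knights.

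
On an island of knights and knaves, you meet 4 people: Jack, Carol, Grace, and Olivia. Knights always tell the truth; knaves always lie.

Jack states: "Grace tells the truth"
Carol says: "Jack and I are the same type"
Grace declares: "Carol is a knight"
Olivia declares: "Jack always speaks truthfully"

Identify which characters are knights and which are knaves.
Jack is a knight.
Carol is a knight.
Grace is a knight.
Olivia is a knight.

Verification:
- Jack (knight) says "Grace tells the truth" - this is TRUE because Grace is a knight.
- Carol (knight) says "Jack and I are the same type" - this is TRUE because Carol is a knight and Jack is a knight.
- Grace (knight) says "Carol is a knight" - this is TRUE because Carol is a knight.
- Olivia (knight) says "Jack always speaks truthfully" - this is TRUE because Jack is a knight.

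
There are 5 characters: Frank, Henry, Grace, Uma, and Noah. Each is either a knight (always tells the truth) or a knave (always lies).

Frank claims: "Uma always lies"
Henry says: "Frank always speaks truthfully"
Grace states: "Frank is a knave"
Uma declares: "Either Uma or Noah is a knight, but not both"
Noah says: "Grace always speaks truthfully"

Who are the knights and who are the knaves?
Frank is a knight.
Henry is a knight.
Grace is a knave.
Uma is a knave.
Noah is a knave.

Verification:
- Frank (knight) says "Uma always lies" - this is TRUE because Uma is a knave.
- Henry (knight) says "Frank always speaks truthfully" - this is TRUE because Frank is a knight.
- Grace (knave) says "Frank is a knave" - this is FALSE (a lie) because Frank is a knight.
- Uma (knave) says "Either Uma or Noah is a knight, but not both" - this is FALSE (a lie) because Uma is a knave and Noah is a knave.
- Noah (knave) says "Grace always speaks truthfully" - this is FALSE (a lie) because Grace is a knave.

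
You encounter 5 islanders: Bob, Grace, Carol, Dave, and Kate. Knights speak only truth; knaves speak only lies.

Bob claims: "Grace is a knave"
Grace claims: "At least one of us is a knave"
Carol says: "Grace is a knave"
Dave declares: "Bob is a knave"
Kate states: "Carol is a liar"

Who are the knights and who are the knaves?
Bob is a knave.
Grace is a knight.
Carol is a knave.
Dave is a knight.
Kate is a knight.

Verification:
- Bob (knave) says "Grace is a knave" - this is FALSE (a lie) because Grace is a knight.
- Grace (knight) says "At least one of us is a knave" - this is TRUE because Bob and Carol are knaves.
- Carol (knave) says "Grace is a knave" - this is FALSE (a lie) because Grace is a knight.
- Dave (knight) says "Bob is a knave" - this is TRUE because Bob is a knave.
- Kate (knight) says "Carol is a liar" - this is TRUE because Carol is a knave.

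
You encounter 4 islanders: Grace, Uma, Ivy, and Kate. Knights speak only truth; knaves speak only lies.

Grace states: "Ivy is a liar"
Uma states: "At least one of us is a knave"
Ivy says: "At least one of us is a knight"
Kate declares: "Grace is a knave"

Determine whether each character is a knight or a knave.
Grace is a knave.
Uma is a knight.
Ivy is a knight.
Kate is a knight.

Verification:
- Grace (knave) says "Ivy is a liar" - this is FALSE (a lie) because Ivy is a knight.
- Uma (knight) says "At least one of us is a knave" - this is TRUE because Grace is a knave.
- Ivy (knight) says "At least one of us is a knight" - this is TRUE because Uma, Ivy, and Kate are knights.
- Kate (knight) says "Grace is a knave" - this is TRUE because Grace is a knave.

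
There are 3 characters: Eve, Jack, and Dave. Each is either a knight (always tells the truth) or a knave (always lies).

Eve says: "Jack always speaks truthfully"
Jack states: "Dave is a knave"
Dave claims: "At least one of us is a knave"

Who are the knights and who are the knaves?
Eve is a knave.
Jack is a knave.
Dave is a knight.

Verification:
- Eve (knave) says "Jack always speaks truthfully" - this is FALSE (a lie) because Jack is a knave.
- Jack (knave) says "Dave is a knave" - this is FALSE (a lie) because Dave is a knight.
- Dave (knight) says "At least one of us is a knave" - this is TRUE because Eve and Jack are knaves.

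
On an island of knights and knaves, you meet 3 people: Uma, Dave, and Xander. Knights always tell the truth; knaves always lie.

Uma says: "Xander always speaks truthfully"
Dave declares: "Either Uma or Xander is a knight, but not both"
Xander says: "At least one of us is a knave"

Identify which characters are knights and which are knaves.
Uma is a knight.
Dave is a knave.
Xander is a knight.

Verification:
- Uma (knight) says "Xander always speaks truthfully" - this is TRUE because Xander is a knight.
- Dave (knave) says "Either Uma or Xander is a knight, but not both" - this is FALSE (a lie) because Uma is a knight and Xander is a knight.
- Xander (knight) says "At least one of us is a knave" - this is TRUE because Dave is a knave.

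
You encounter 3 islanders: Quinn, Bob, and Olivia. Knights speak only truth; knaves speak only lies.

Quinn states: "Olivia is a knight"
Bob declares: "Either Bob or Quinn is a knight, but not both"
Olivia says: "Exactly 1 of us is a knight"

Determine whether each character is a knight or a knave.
Quinn is a knave.
Bob is a knave.
Olivia is a knave.

Verification:
- Quinn (knave) says "Olivia is a knight" - this is FALSE (a lie) because Olivia is a knave.
- Bob (knave) says "Either Bob or Quinn is a knight, but not both" - this is FALSE (a lie) because Bob is a knave and Quinn is a knave.
- Olivia (knave) says "Exactly 1 of us is a knight" - this is FALSE (a lie) because there are 0 knights.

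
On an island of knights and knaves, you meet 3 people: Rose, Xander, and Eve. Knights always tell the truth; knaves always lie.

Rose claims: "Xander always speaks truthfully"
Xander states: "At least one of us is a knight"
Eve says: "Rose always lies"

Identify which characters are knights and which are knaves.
Rose is a knight.
Xander is a knight.
Eve is a knave.

Verification:
- Rose (knight) says "Xander always speaks truthfully" - this is TRUE because Xander is a knight.
- Xander (knight) says "At least one of us is a knight" - this is TRUE because Rose and Xander are knights.
- Eve (knave) says "Rose always lies" - this is FALSE (a lie) because Rose is a knight.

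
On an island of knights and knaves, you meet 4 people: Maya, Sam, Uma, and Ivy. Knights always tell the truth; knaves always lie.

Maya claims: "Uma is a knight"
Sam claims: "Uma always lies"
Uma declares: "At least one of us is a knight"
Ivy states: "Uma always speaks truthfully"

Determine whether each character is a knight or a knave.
Maya is a knight.
Sam is a knave.
Uma is a knight.
Ivy is a knight.

Verification:
- Maya (knight) says "Uma is a knight" - this is TRUE because Uma is a knight.
- Sam (knave) says "Uma always lies" - this is FALSE (a lie) because Uma is a knight.
- Uma (knight) says "At least one of us is a knight" - this is TRUE because Maya, Uma, and Ivy are knights.
- Ivy (knight) says "Uma always speaks truthfully" - this is TRUE because Uma is a knight.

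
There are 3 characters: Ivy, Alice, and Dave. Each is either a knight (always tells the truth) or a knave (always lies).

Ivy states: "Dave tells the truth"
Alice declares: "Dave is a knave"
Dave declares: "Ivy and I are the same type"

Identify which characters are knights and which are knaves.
Ivy is a knight.
Alice is a knave.
Dave is a knight.

Verification:
- Ivy (knight) says "Dave tells the truth" - this is TRUE because Dave is a knight.
- Alice (knave) says "Dave is a knave" - this is FALSE (a lie) because Dave is a knight.
- Dave (knight) says "Ivy and I are the same type" - this is TRUE because Dave is a knight and Ivy is a knight.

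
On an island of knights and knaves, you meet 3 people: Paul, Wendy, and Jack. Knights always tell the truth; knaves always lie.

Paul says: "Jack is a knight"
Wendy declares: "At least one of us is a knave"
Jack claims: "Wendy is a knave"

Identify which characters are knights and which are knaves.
Paul is a knave.
Wendy is a knight.
Jack is a knave.

Verification:
- Paul (knave) says "Jack is a knight" - this is FALSE (a lie) because Jack is a knave.
- Wendy (knight) says "At least one of us is a knave" - this is TRUE because Paul and Jack are knaves.
- Jack (knave) says "Wendy is a knave" - this is FALSE (a lie) because Wendy is a knight.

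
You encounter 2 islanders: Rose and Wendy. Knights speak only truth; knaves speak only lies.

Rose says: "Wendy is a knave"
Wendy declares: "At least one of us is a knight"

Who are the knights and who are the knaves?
Rose is a knave.
Wendy is a knight.

Verification:
- Rose (knave) says "Wendy is a knave" - this is FALSE (a lie) because Wendy is a knight.
- Wendy (knight) says "At least one of us is a knight" - this is TRUE because Wendy is a knight.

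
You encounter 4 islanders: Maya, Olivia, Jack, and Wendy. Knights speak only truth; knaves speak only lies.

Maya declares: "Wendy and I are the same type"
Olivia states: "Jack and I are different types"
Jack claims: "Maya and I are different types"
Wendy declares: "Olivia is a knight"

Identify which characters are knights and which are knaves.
Maya is a knave.
Olivia is a knight.
Jack is a knave.
Wendy is a knight.

Verification:
- Maya (knave) says "Wendy and I are the same type" - this is FALSE (a lie) because Maya is a knave and Wendy is a knight.
- Olivia (knight) says "Jack and I are different types" - this is TRUE because Olivia is a knight and Jack is a knave.
- Jack (knave) says "Maya and I are different types" - this is FALSE (a lie) because Jack is a knave and Maya is a knave.
- Wendy (knight) says "Olivia is a knight" - this is TRUE because Olivia is a knight.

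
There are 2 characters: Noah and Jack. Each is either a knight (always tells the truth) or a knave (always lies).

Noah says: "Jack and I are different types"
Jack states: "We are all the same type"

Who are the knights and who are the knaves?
Noah is a knight.
Jack is a knave.

Verification:
- Noah (knight) says "Jack and I are different types" - this is TRUE because Noah is a knight and Jack is a knave.
- Jack (knave) says "We are all the same type" - this is FALSE (a lie) because Noah is a knight and Jack is a knave.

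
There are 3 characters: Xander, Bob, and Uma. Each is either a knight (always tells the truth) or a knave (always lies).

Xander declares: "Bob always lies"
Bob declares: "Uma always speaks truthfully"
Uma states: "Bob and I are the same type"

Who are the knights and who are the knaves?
Xander is a knave.
Bob is a knight.
Uma is a knight.

Verification:
- Xander (knave) says "Bob always lies" - this is FALSE (a lie) because Bob is a knight.
- Bob (knight) says "Uma always speaks truthfully" - this is TRUE because Uma is a knight.
- Uma (knight) says "Bob and I are the same type" - this is TRUE because Uma is a knight and Bob is a knight.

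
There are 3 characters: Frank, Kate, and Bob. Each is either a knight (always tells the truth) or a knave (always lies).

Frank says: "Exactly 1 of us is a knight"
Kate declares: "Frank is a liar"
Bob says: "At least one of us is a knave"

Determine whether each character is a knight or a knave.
Frank is a knave.
Kate is a knight.
Bob is a knight.

Verification:
- Frank (knave) says "Exactly 1 of us is a knight" - this is FALSE (a lie) because there are 2 knights.
- Kate (knight) says "Frank is a liar" - this is TRUE because Frank is a knave.
- Bob (knight) says "At least one of us is a knave" - this is TRUE because Frank is a knave.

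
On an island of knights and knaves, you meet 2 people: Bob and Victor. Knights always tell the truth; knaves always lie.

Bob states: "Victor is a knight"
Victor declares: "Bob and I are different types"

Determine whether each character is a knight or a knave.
Bob is a knave.
Victor is a knave.

Verification:
- Bob (knave) says "Victor is a knight" - this is FALSE (a lie) because Victor is a knave.
- Victor (knave) says "Bob and I are different types" - this is FALSE (a lie) because Victor is a knave and Bob is a knave.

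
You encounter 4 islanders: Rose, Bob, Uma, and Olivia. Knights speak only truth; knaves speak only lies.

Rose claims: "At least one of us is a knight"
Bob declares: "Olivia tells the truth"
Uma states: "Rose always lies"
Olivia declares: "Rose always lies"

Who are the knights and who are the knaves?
Rose is a knight.
Bob is a knave.
Uma is a knave.
Olivia is a knave.

Verification:
- Rose (knight) says "At least one of us is a knight" - this is TRUE because Rose is a knight.
- Bob (knave) says "Olivia tells the truth" - this is FALSE (a lie) because Olivia is a knave.
- Uma (knave) says "Rose always lies" - this is FALSE (a lie) because Rose is a knight.
- Olivia (knave) says "Rose always lies" - this is FALSE (a lie) because Rose is a knight.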